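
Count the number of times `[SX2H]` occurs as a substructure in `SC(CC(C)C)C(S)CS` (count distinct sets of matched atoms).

3

[SX2H] is the SMARTS for a thiol: an aliphatic sulfur with two connections, one being H.
The molecule carries 3 separate instances of a thiol (-SH) meeting every constraint; each maps to a distinct set of atoms, giving 3 matches.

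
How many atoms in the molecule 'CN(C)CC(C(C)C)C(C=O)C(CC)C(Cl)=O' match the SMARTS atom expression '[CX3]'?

The query [CX3] means: C with X3: aliphatic carbon with exactly 3 total connections.
Check the 17 heavy atoms by environment: 11× C (X4) → no; 1× N (X3) → no; 2× C (X3) → match; 2× O (X1) → no; 1× Cl (X1) → no.
That gives 2 matching atoms.

2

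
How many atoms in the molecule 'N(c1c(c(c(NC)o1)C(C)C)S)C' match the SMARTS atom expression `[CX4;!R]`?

5

The query [CX4;!R] means: aliphatic carbon with four total connections, not in a ring.
Check the 13 heavy atoms by environment: 1× o (aromatic, X2, in 5-ring) → no; 4× c (aromatic, X3, in 5-ring) → no; 1× S (X2, acyclic) → no; 5× C (X4, acyclic) → match; 2× N (X3, acyclic) → no.
That gives 5 matching atoms.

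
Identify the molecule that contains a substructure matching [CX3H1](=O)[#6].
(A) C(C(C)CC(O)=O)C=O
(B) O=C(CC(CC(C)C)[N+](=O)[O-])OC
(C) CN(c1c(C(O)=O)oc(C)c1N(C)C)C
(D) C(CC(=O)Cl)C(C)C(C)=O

A

[CX3H1](=O)[#6] describes an sp2 carbon with one H, double-bonded to O and single-bonded to carbon (an aldehyde).
(A) contains an aldehyde (-CHO), which satisfies every atom and bond constraint.
(B) has a methyl-ester group (-C(=O)OCH3) but the carbonyl carbon has H0, not H1.
(C) has a carboxylic acid group (-C(=O)OH) but the carbonyl carbon has H0 and is bonded to O, not H1.
(D) has an acetyl/ketone group (-C(=O)CH3) but the carbonyl carbon has H0 (two carbon neighbours), not H1.
So the answer is (A).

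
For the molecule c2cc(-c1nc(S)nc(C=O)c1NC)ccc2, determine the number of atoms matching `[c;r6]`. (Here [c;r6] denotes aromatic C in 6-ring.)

10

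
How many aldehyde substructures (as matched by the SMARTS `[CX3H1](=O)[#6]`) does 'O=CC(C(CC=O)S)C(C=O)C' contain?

[CX3H1](=O)[#6] is the SMARTS for an aldehyde: an sp2 carbon with one H, double-bonded to O and single-bonded to carbon.
The molecule carries 3 separate instances of an aldehyde (-CHO) meeting every constraint; each maps to a distinct set of atoms, giving 3 matches.

3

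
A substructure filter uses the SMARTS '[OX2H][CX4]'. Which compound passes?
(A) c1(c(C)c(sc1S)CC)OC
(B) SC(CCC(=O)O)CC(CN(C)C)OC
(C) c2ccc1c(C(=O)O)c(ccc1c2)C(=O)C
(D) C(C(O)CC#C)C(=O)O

[OX2H][CX4] describes a hydroxyl oxygen bound to an sp3 (X4) carbon (an aliphatic alcohol).
(A) has a methoxy ether (-OCH3) but the oxygen has H0 (ether), not H1.
(B) has a methoxy ether (-OCH3) but the oxygen has H0 (ether), not H1.
(C) has a carboxylic acid group (-C(=O)OH) but the -OH is on a CX3 carbonyl carbon, not a CX4 carbon.
(D) contains a hydroxyl group (-OH), which satisfies every atom and bond constraint.
So the answer is (D).

D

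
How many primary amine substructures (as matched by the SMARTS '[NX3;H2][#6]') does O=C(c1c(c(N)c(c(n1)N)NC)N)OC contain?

3

[NX3;H2][#6] is the SMARTS for a primary amine: a trivalent nitrogen with two H attached to carbon.
The molecule carries 3 separate instances of a primary amino group (-NH2) meeting every constraint; each maps to a distinct set of atoms, giving 3 matches.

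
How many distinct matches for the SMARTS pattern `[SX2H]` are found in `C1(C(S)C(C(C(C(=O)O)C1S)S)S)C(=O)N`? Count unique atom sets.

[SX2H] is the SMARTS for a thiol: an aliphatic sulfur with two connections, one being H.
The molecule carries 4 separate instances of a thiol (-SH) meeting every constraint; each maps to a distinct set of atoms, giving 4 matches.

4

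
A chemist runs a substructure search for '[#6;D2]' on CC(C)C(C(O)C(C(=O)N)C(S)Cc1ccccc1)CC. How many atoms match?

The query [#6;D2] means: any carbon bonded to exactly two heavy atoms.
Check the 21 heavy atoms by environment: 3× C (D1) → no; 2× C (D2) → match; 6× C (D3) → no; 2× O (D1) → no; 1× N (D1) → no; 1× c (aromatic, D3) → no; 5× c (aromatic, D2) → match; 1× S (D1) → no.
Summing the matching environments: 2 + 5 = 7 matching atoms.

7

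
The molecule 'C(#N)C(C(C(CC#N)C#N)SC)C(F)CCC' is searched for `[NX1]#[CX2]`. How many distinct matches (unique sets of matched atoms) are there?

3

[NX1]#[CX2] is the SMARTS for a nitrile: a nitrogen triple-bonded to a two-connected carbon.
The molecule carries 3 separate instances of a nitrile (-C#N) meeting every constraint; each maps to a distinct set of atoms, giving 3 matches.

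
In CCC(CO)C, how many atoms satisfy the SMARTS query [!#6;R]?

0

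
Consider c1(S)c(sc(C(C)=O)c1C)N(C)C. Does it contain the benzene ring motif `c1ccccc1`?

The pattern c1ccccc1 describes six aromatic carbons in a ring — a benzene ring.
The closest candidate here is a methyl group (-CH3), but no six-membered all-carbon aromatic ring is present. No other fragment satisfies the full query, so there is no match.

No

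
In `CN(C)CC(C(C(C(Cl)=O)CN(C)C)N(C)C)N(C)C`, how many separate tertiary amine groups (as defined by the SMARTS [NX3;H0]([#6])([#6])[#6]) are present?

4

[NX3;H0]([#6])([#6])[#6] is the SMARTS for a tertiary amine: a trivalent nitrogen with no H, bonded to three carbons.
The molecule carries 4 separate instances of a dimethylamino group (-N(CH3)2) meeting every constraint; each maps to a distinct set of atoms, giving 4 matches.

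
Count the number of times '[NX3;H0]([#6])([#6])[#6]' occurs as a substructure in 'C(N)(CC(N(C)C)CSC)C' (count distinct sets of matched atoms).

[NX3;H0]([#6])([#6])[#6] is the SMARTS for a tertiary amine: a trivalent nitrogen with no H, bonded to three carbons.
Exactly one fragment in the molecule meets all constraints, giving 1 match.

1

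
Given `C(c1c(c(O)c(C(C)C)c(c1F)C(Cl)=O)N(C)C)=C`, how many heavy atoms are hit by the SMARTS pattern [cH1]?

The query [cH1] means: aromatic carbon bearing exactly one hydrogen.
Check the 19 heavy atoms by environment: 6× c (aromatic, H0) → no; 1× N (H0) → no; 4× C (H3) → no; 1× O (H1) → no; 1× F (H0) → no; 2× C (H1) → no; 1× C (H2) → no; 1× C (H0) → no; 1× O (H0) → no; 1× Cl (H0) → no.
No environment satisfies the query, so 0 matching atoms.

0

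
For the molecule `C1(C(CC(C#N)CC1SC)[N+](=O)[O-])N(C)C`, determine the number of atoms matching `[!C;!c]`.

The query [!C;!c] means: neither aliphatic nor aromatic carbon — same as [!#6].
Check the 16 heavy atoms by environment: 10× C → no; 2× N → match; 1× N (charge +1) → match; 1× O (charge -1) → match; 1× O → match; 1× S → match.
Summing the matching environments: 2 + 1 + 1 + 1 + 1 = 6 matching atoms.

6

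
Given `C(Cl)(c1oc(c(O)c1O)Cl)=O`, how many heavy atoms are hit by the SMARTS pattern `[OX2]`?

2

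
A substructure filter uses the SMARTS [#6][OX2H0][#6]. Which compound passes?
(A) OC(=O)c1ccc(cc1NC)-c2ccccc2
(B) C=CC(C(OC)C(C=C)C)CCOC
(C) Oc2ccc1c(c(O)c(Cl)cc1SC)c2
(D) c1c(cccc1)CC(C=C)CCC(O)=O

[#6][OX2H0][#6] describes an aliphatic oxygen bridging two carbons with no H on the oxygen (an ether).
(A) has a carboxylic acid group (-C(=O)OH) but the -OH oxygen has H1; the =O is OX1, not OX2.
(B) contains a methoxy ether (-OCH3), which satisfies every atom and bond constraint.
(C) has a hydroxyl group (-OH) but the oxygen has H1, not H0 bridging two carbons.
(D) has a carboxylic acid group (-C(=O)OH) but the -OH oxygen has H1; the =O is OX1, not OX2.
So the answer is (B).

B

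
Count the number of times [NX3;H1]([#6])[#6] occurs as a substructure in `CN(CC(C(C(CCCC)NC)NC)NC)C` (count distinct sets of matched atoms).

[NX3;H1]([#6])[#6] is the SMARTS for a secondary amine: a trivalent nitrogen with one H, bonded to two carbons.
The molecule carries 3 separate instances of an N-methylamino group (-NHCH3) meeting every constraint; each maps to a distinct set of atoms, giving 3 matches.

3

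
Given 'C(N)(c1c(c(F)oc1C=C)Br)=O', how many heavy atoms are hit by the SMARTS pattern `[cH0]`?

4

Check the 12 heavy atoms by environment: 1× o (aromatic, H0) → no; 4× c (aromatic, H0) → match; 1× F (H0) → no; 1× C (H1) → no; 1× C (H2) → no; 1× Br (H0) → no; 1× C (H0) → no; 1× O (H0) → no; 1× N (H2) → no.
That gives 4 matching atoms.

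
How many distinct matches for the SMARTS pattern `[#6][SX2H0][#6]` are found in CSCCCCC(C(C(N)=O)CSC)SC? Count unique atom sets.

[#6][SX2H0][#6] is the SMARTS for a thioether: an aliphatic sulfur bridging two carbons with no H on the sulfur.
The molecule carries 3 separate instances of a methylthio ether (-SCH3) meeting every constraint; each maps to a distinct set of atoms, giving 3 matches.

3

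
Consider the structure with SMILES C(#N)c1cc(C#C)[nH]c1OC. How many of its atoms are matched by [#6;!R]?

4

The query [#6;!R] means: carbon not in any ring.
Check the 11 heavy atoms by environment: 1× n (aromatic, in 5-ring) → no; 4× c (aromatic, in 5-ring) → no; 4× C (acyclic) → match; 1× N (acyclic) → no; 1× O (acyclic) → no.
That gives 4 matching atoms.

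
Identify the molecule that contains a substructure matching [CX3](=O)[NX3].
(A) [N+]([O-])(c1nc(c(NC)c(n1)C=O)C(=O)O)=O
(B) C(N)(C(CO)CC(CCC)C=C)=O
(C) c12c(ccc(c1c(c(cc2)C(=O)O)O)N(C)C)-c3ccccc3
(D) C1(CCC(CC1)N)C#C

B

[CX3](=O)[NX3] describes a carbonyl carbon bonded to a trivalent nitrogen (an amide).
(A) has a carboxylic acid group (-C(=O)OH) but the carbonyl is bonded to O, not to an NX3 nitrogen.
(B) contains a primary amide (-C(=O)NH2), which satisfies every atom and bond constraint.
(C) has a carboxylic acid group (-C(=O)OH) but the carbonyl is bonded to O, not to an NX3 nitrogen.
(D) has a primary amino group (-NH2) but the -NH2 is not attached to a carbonyl carbon.
So the answer is (B).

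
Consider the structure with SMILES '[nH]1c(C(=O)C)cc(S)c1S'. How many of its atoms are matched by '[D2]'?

2

The query [D2] means: atom with exactly two heavy-atom neighbours.
Check the 10 heavy atoms by environment: 1× n (aromatic, D2) → match; 3× c (aromatic, D3) → no; 1× c (aromatic, D2) → match; 1× C (D3) → no; 1× O (D1) → no; 1× C (D1) → no; 2× S (D1) → no.
Summing the matching environments: 1 + 1 = 2 matching atoms.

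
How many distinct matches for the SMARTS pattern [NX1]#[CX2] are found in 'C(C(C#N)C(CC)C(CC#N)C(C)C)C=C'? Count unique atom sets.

2

[NX1]#[CX2] is the SMARTS for a nitrile: a nitrogen triple-bonded to a two-connected carbon.
The molecule carries 2 separate instances of a nitrile (-C#N) meeting every constraint; each maps to a distinct set of atoms, giving 2 matches.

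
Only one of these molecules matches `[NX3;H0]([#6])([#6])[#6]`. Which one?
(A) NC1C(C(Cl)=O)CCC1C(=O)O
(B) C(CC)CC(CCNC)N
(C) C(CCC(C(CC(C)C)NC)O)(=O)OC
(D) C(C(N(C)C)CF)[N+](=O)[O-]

D

[NX3;H0]([#6])([#6])[#6] describes a trivalent nitrogen with no H, bonded to three carbons (a tertiary amine).
(A) has a primary amino group (-NH2) but the nitrogen has H2, not H0 with three carbons.
(B) has a primary amino group (-NH2) but the nitrogen has H2, not H0 with three carbons.
(C) has an N-methylamino group (-NHCH3) but the nitrogen still has one H (H1), not H0.
(D) contains a dimethylamino group (-N(CH3)2), which satisfies every atom and bond constraint.
So the answer is (D).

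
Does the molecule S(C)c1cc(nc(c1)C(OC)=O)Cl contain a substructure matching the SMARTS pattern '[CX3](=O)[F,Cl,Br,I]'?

No

The pattern [CX3](=O)[F,Cl,Br,I] describes a carbonyl carbon bonded to a halogen — an acyl halide.
The closest candidate here is a methyl-ester group (-C(=O)OCH3), but the carbonyl is bonded to -O-C, not to a halogen. No other fragment satisfies the full query, so there is no match.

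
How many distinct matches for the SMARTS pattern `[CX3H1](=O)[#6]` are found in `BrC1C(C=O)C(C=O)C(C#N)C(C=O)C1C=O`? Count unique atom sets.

4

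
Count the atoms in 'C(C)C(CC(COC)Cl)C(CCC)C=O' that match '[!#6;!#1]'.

3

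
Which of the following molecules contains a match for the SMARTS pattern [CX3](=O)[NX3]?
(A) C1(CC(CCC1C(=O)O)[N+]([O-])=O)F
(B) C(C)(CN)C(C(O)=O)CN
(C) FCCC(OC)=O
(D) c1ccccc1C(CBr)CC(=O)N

D

[CX3](=O)[NX3] describes a carbonyl carbon bonded to a trivalent nitrogen (an amide).
(A) has a carboxylic acid group (-C(=O)OH) but the carbonyl is bonded to O, not to an NX3 nitrogen.
(B) has a primary amino group (-NH2) but the -NH2 is not attached to a carbonyl carbon.
(C) has a methyl-ester group (-C(=O)OCH3) but the carbonyl is bonded to O, not to an NX3 nitrogen.
(D) contains a primary amide (-C(=O)NH2), which satisfies every atom and bond constraint.
So the answer is (D).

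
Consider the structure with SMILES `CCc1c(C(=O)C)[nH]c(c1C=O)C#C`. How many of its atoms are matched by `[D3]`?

5

The query [D3] means: atom with exactly three heavy-atom neighbours.
Check the 14 heavy atoms by environment: 1× n (aromatic, D2) → no; 4× c (aromatic, D3) → match; 1× C (D3) → match; 2× O (D1) → no; 3× C (D1) → no; 3× C (D2) → no.
Summing the matching environments: 4 + 1 = 5 matching atoms.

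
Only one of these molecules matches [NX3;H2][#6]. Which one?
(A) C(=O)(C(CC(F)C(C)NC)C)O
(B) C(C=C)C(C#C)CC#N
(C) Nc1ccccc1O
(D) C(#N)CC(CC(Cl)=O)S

[NX3;H2][#6] describes a trivalent nitrogen with two H attached to carbon (a primary amine).
(A) has an N-methylamino group (-NHCH3) but the nitrogen bears two carbons and only one H (H1), not H2.
(B) has a nitrile (-C#N) but the nitrogen is NX1 (triple-bonded), not NX3 with two H.
(C) contains a primary amino group (-NH2), which satisfies every atom and bond constraint.
(D) has a nitrile (-C#N) but the nitrogen is NX1 (triple-bonded), not NX3 with two H.
So the answer is (C).

C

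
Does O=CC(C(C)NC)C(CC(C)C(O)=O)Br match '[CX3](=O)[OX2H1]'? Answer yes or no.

Yes

The pattern [CX3](=O)[OX2H1] describes an sp2 carbon double-bonded to O and single-bonded to an -OH oxygen — a carboxylic acid.
The molecule carries a carboxylic acid group (-C(=O)OH), whose atoms satisfy every constraint of the query, so the pattern matches.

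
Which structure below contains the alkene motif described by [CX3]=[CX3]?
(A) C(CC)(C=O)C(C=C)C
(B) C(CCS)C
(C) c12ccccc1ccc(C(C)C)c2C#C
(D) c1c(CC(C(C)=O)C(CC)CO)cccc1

[CX3]=[CX3] describes a non-aromatic C=C double bond between two sp2 carbons (an alkene).
(A) contains a vinyl group (-CH=CH2), which satisfies every atom and bond constraint.
(B) has an ethyl group (-CH2CH3) but its C-C bond is a single bond between CX4 carbons, not CX3=CX3.
(C) has an ethynyl group (-C#CH) but the C-C bond is a triple bond, not a double bond.
(D) has an ethyl group (-CH2CH3) but its C-C bond is a single bond between CX4 carbons, not CX3=CX3.
So the answer is (A).

A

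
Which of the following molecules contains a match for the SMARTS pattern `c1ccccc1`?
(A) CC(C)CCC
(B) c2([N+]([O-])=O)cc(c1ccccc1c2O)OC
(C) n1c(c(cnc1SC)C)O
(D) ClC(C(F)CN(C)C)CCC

B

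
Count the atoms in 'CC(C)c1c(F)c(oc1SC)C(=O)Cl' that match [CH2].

0

Check the 14 heavy atoms by environment: 1× o (aromatic, H0) → no; 4× c (aromatic, H0) → no; 1× C (H0) → no; 1× O (H0) → no; 1× Cl (H0) → no; 1× C (H1) → no; 3× C (H3) → no; 1× S (H0) → no; 1× F (H0) → no.
No environment satisfies the query, so 0 matching atoms.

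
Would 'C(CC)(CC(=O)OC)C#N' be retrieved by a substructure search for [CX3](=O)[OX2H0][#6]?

Yes

The pattern [CX3](=O)[OX2H0][#6] describes a carbonyl carbon bonded to an oxygen that is itself bonded to carbon (no H on that O) — an ester.
The molecule carries a methyl-ester group (-C(=O)OCH3), whose atoms satisfy every constraint of the query, so the pattern matches.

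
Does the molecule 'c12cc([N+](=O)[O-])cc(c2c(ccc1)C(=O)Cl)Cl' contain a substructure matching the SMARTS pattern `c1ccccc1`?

The pattern c1ccccc1 describes six aromatic carbons in a ring — a benzene ring.
The required atom environment is present in the molecule, so the pattern matches.

Yes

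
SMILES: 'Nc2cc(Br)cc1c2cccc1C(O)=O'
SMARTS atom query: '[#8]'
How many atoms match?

The query [#8] means: #8 matches any oxygen atom.
Check the 15 heavy atoms by environment: 10× c (aromatic) → no; 1× C → no; 2× O → match; 1× Br → no; 1× N → no.
That gives 2 matching atoms.

2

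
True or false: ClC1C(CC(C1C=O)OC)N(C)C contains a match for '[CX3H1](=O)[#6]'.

True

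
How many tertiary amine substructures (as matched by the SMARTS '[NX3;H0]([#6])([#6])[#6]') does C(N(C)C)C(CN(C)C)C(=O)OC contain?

2

[NX3;H0]([#6])([#6])[#6] is the SMARTS for a tertiary amine: a trivalent nitrogen with no H, bonded to three carbons.
The molecule carries 2 separate instances of a dimethylamino group (-N(CH3)2) meeting every constraint; each maps to a distinct set of atoms, giving 2 matches.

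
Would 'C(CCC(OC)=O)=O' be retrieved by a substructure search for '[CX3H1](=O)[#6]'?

Yes

The pattern [CX3H1](=O)[#6] describes an sp2 carbon with one H, double-bonded to O and single-bonded to carbon — an aldehyde.
The molecule carries an aldehyde (-CHO), whose atoms satisfy every constraint of the query, so the pattern matches.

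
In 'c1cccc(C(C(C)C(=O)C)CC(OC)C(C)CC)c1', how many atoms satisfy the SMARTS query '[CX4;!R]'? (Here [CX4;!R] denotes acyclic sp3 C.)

11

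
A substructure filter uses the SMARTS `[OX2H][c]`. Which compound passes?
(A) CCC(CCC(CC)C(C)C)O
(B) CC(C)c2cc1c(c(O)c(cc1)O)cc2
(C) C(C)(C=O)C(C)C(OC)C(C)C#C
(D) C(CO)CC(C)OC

B

[OX2H][c] describes a hydroxyl oxygen attached to an aromatic carbon (a phenol).
(A) has a hydroxyl group (-OH) but the -OH is on an aliphatic carbon, not an aromatic c.
(B) contains a hydroxyl group (-OH), which satisfies every atom and bond constraint.
(C) has a methoxy ether (-OCH3) but the oxygen has H0, not H1.
(D) has a hydroxyl group (-OH) but the -OH is on an aliphatic carbon, not an aromatic c.
So the answer is (B).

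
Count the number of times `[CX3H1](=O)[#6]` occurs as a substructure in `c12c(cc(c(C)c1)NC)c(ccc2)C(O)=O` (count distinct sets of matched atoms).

0

[CX3H1](=O)[#6] is the SMARTS for an aldehyde: an sp2 carbon with one H, double-bonded to O and single-bonded to carbon.
The molecule has a carboxylic acid group (-C(=O)OH), but the carbonyl carbon has H0 and is bonded to O, not H1; nothing else fits, so there are 0 matches.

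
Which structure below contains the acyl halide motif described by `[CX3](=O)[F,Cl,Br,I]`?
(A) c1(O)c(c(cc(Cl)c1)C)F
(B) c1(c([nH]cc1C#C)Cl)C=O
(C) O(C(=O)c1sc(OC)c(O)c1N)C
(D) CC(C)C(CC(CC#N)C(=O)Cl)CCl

D

[CX3](=O)[F,Cl,Br,I] describes a carbonyl carbon bonded to a halogen (an acyl halide).
(A) has a chloro substituent but the Cl is not on a carbonyl carbon.
(B) has a chloro substituent but the Cl is not on a carbonyl carbon.
(C) has a methyl-ester group (-C(=O)OCH3) but the carbonyl is bonded to -O-C, not to a halogen.
(D) contains an acyl chloride (-C(=O)Cl), which satisfies every atom and bond constraint.
So the answer is (D).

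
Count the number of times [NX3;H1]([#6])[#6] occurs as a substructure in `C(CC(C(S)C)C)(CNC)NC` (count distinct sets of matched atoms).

2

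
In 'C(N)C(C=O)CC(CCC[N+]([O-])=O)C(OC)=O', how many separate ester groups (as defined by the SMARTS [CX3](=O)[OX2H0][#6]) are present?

[CX3](=O)[OX2H0][#6] is the SMARTS for an ester: a carbonyl carbon bonded to an oxygen that is itself bonded to carbon (no H on that O).
Exactly one fragment in the molecule meets all constraints, giving 1 match.

1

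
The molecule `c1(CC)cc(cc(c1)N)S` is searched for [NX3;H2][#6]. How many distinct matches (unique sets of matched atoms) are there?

[NX3;H2][#6] is the SMARTS for a primary amine: a trivalent nitrogen with two H attached to carbon.
Exactly one fragment in the molecule meets all constraints, giving 1 match.

1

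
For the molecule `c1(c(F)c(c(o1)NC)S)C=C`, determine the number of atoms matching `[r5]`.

5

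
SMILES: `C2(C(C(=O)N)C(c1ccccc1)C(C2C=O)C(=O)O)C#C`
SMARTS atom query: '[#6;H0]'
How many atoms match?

Check the 21 heavy atoms by environment: 7× C (H1) → no; 3× C (H0) → match; 3× O (H0) → no; 1× O (H1) → no; 1× N (H2) → no; 1× c (aromatic, H0) → match; 5× c (aromatic, H1) → no.
Summing the matching environments: 3 + 1 = 4 matching atoms.

4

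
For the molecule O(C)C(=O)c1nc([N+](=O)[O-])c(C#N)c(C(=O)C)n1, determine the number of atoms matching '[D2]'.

4

Check the 18 heavy atoms by environment: 2× n (aromatic, D2) → match; 4× c (aromatic, D3) → no; 2× C (D3) → no; 3× O (D1) → no; 1× O (D2) → match; 2× C (D1) → no; 1× N (charge +1, D3) → no; 1× O (charge -1, D1) → no; 1× C (D2) → match; 1× N (D1) → no.
Summing the matching environments: 2 + 1 + 1 = 4 matching atoms.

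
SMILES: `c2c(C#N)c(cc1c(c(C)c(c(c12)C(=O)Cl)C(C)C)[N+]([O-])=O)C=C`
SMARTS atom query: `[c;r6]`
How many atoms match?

The query [c;r6] means: aromatic carbon that belongs to a six-membered ring.
Check the 24 heavy atoms by environment: 10× c (aromatic, in 6-ring) → match; 8× C (acyclic) → no; 2× O (acyclic) → no; 1× Cl (acyclic) → no; 1× N (acyclic) → no; 1× N (charge +1, acyclic) → no; 1× O (charge -1, acyclic) → no.
That gives 10 matching atoms.

10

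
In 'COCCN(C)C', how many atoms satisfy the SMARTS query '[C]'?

5

Check the 7 heavy atoms by environment: 5× C → match; 1× O → no; 1× N → no.
That gives 5 matching atoms.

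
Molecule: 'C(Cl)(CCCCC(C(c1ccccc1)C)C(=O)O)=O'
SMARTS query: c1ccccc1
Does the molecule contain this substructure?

Yes

The pattern c1ccccc1 describes six aromatic carbons in a ring — a benzene ring.
The molecule carries a phenyl ring, whose atoms satisfy every constraint of the query, so the pattern matches.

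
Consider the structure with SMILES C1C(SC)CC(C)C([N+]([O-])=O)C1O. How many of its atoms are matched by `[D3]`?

5

The query [D3] means: atom with exactly three heavy-atom neighbours.
Check the 13 heavy atoms by environment: 4× C (D3) → match; 2× C (D2) → no; 2× O (D1) → no; 2× C (D1) → no; 1× N (charge +1, D3) → match; 1× O (charge -1, D1) → no; 1× S (D2) → no.
Summing the matching environments: 4 + 1 = 5 matching atoms.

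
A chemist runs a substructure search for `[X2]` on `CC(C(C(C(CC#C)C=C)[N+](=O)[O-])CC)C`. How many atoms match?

2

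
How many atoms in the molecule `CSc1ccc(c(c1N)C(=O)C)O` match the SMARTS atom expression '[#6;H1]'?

2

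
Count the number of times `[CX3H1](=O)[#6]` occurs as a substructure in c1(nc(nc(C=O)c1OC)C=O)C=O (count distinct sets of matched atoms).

[CX3H1](=O)[#6] is the SMARTS for an aldehyde: an sp2 carbon with one H, double-bonded to O and single-bonded to carbon.
The molecule carries 3 separate instances of an aldehyde (-CHO) meeting every constraint; each maps to a distinct set of atoms, giving 3 matches.

3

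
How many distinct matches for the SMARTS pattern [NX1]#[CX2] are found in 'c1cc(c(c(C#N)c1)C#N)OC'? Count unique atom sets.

[NX1]#[CX2] is the SMARTS for a nitrile: a nitrogen triple-bonded to a two-connected carbon.
The molecule carries 2 separate instances of a nitrile (-C#N) meeting every constraint; each maps to a distinct set of atoms, giving 2 matches.

2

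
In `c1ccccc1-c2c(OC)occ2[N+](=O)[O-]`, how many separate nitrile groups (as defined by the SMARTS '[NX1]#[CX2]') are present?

[NX1]#[CX2] is the SMARTS for a nitrile: a nitrogen triple-bonded to a two-connected carbon.
The molecule has a nitro group (-[N+](=O)[O-]), but there is no C#N triple bond; nothing else fits, so there are 0 matches.

0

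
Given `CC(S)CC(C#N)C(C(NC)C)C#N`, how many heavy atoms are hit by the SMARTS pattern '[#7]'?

3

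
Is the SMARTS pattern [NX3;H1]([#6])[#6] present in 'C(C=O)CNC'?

Yes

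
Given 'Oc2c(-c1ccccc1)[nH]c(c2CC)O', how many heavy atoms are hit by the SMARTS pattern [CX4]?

The query [CX4] means: C with X4: aliphatic carbon with exactly 4 total connections (bonds + H).
Check the 15 heavy atoms by environment: 1× n (aromatic, X3) → no; 10× c (aromatic, X3) → no; 2× C (X4) → match; 2× O (X2) → no.
That gives 2 matching atoms.

2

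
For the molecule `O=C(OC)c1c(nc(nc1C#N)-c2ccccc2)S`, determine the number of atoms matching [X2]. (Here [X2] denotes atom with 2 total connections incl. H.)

5

Check the 19 heavy atoms by environment: 2× n (aromatic, X2) → match; 10× c (aromatic, X3) → no; 1× S (X2) → match; 1× C (X3) → no; 1× O (X1) → no; 1× O (X2) → match; 1× C (X4) → no; 1× C (X2) → match; 1× N (X1) → no.
Summing the matching environments: 2 + 1 + 1 + 1 = 5 matching atoms.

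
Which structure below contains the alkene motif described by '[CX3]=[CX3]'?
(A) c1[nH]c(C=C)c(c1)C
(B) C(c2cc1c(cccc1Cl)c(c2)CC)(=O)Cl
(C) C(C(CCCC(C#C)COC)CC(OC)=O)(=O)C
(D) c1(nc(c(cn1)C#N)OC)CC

A

[CX3]=[CX3] describes a non-aromatic C=C double bond between two sp2 carbons (an alkene).
(A) contains a vinyl group (-CH=CH2), which satisfies every atom and bond constraint.
(B) has an ethyl group (-CH2CH3) but its C-C bond is a single bond between CX4 carbons, not CX3=CX3.
(C) has an ethynyl group (-C#CH) but the C-C bond is a triple bond, not a double bond.
(D) has an ethyl group (-CH2CH3) but its C-C bond is a single bond between CX4 carbons, not CX3=CX3.
So the answer is (A).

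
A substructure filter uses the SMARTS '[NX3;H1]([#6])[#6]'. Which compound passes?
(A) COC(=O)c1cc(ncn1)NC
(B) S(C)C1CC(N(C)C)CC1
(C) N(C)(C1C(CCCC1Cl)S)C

[NX3;H1]([#6])[#6] describes a trivalent nitrogen with one H, bonded to two carbons (a secondary amine).
(A) contains an N-methylamino group (-NHCH3), which satisfies every atom and bond constraint.
(B) has a dimethylamino group (-N(CH3)2) but the nitrogen has H0, not H1.
(C) has a dimethylamino group (-N(CH3)2) but the nitrogen has H0, not H1.
So the answer is (A).

A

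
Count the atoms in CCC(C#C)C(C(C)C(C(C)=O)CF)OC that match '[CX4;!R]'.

Check the 16 heavy atoms by environment: 10× C (X4, acyclic) → match; 1× F (X1, acyclic) → no; 1× O (X2, acyclic) → no; 1× C (X3, acyclic) → no; 1× O (X1, acyclic) → no; 2× C (X2, acyclic) → no.
That gives 10 matching atoms.

10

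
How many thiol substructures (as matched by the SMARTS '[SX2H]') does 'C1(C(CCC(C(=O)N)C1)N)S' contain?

1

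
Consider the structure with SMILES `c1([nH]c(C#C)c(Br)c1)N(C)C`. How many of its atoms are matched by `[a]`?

The query [a] means: a matches any aromatic atom.
Check the 11 heavy atoms by environment: 1× n (aromatic) → match; 4× c (aromatic) → match; 1× N → no; 4× C → no; 1× Br → no.
Summing the matching environments: 1 + 4 = 5 matching atoms.

5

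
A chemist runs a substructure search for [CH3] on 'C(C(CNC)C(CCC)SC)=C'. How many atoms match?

3

Check the 12 heavy atoms by environment: 4× C (H2) → no; 3× C (H1) → no; 1× S (H0) → no; 3× C (H3) → match; 1× N (H1) → no.
That gives 3 matching atoms.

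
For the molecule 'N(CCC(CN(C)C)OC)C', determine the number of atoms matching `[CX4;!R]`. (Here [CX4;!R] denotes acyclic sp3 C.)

8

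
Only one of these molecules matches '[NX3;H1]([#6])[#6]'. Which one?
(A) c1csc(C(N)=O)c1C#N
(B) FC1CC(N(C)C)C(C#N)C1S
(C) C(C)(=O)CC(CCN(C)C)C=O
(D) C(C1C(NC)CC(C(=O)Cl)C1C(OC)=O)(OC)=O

[NX3;H1]([#6])[#6] describes a trivalent nitrogen with one H, bonded to two carbons (a secondary amine).
(A) has a primary amide (-C(=O)NH2) but the -C(=O)NH2 nitrogen has H2, not H1.
(B) has a dimethylamino group (-N(CH3)2) but the nitrogen has H0, not H1.
(C) has a dimethylamino group (-N(CH3)2) but the nitrogen has H0, not H1.
(D) contains an N-methylamino group (-NHCH3), which satisfies every atom and bond constraint.
So the answer is (D).

D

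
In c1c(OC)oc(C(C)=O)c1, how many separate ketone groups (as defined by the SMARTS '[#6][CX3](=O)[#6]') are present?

1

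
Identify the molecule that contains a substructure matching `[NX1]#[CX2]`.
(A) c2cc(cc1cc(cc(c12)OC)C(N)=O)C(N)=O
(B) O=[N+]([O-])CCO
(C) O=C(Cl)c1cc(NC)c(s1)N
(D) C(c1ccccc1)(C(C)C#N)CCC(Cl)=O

D

[NX1]#[CX2] describes a nitrogen triple-bonded to a two-connected carbon (a nitrile).
(A) has a primary amide (-C(=O)NH2) but the nitrogen is NX3, not NX1.
(B) has a nitro group (-[N+](=O)[O-]) but there is no C#N triple bond.
(C) has a primary amino group (-NH2) but the nitrogen is NX3 (three connections), not NX1 triple-bonded.
(D) contains a nitrile (-C#N), which satisfies every atom and bond constraint.
So the answer is (D).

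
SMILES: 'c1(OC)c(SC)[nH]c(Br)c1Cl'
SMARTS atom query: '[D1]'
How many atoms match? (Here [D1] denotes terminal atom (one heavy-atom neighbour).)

The query [D1] means: atom with exactly one heavy-atom neighbour (degree 1).
Check the 11 heavy atoms by environment: 1× n (aromatic, D2) → no; 4× c (aromatic, D3) → no; 1× Cl (D1) → match; 1× S (D2) → no; 2× C (D1) → match; 1× O (D2) → no; 1× Br (D1) → match.
Summing the matching environments: 1 + 2 + 1 = 4 matching atoms.

4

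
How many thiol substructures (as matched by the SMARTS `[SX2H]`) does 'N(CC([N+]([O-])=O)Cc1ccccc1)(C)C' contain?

0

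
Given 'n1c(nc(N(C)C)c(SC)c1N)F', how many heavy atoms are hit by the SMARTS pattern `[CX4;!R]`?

The query [CX4;!R] means: aliphatic carbon with four total connections, not in a ring.
Check the 13 heavy atoms by environment: 2× n (aromatic, X2, in 6-ring) → no; 4× c (aromatic, X3, in 6-ring) → no; 1× S (X2, acyclic) → no; 3× C (X4, acyclic) → match; 2× N (X3, acyclic) → no; 1× F (X1, acyclic) → no.
That gives 3 matching atoms.

3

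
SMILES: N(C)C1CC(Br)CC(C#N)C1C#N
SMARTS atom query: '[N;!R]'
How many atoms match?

The query [N;!R] means: aliphatic nitrogen not in a ring.
Check the 13 heavy atoms by environment: 6× C (in 6-ring) → no; 1× Br (acyclic) → no; 3× C (acyclic) → no; 3× N (acyclic) → match.
That gives 3 matching atoms.

3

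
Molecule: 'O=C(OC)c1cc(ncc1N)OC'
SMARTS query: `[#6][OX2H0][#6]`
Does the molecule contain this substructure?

Yes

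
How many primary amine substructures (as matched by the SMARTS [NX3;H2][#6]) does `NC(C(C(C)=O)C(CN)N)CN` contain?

4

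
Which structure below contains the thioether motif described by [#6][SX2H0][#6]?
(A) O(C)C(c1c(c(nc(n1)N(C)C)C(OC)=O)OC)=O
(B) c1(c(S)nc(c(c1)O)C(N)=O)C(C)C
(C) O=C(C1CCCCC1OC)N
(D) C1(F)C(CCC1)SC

D

[#6][SX2H0][#6] describes an aliphatic sulfur bridging two carbons with no H on the sulfur (a thioether).
(A) has a methoxy ether (-OCH3) but the bridging atom is O, not S.
(B) has a thiol (-SH) but the sulfur has H1, not H0 bridging two carbons.
(C) has a methoxy ether (-OCH3) but the bridging atom is O, not S.
(D) contains a methylthio ether (-SCH3), which satisfies every atom and bond constraint.
So the answer is (D).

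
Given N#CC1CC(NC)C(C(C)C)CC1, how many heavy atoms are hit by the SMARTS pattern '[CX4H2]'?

3

The query [CX4H2] means: sp3 carbon (X4) with exactly two hydrogens.
Check the 13 heavy atoms by environment: 4× C (H1, X4) → no; 3× C (H2, X4) → match; 1× C (H0, X2) → no; 1× N (H0, X1) → no; 3× C (H3, X4) → no; 1× N (H1, X3) → no.
That gives 3 matching atoms.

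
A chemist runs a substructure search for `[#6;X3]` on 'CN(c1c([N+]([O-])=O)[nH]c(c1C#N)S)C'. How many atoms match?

4

The query [#6;X3] means: any carbon (aromatic or not) with three total connections.
Check the 14 heavy atoms by environment: 1× n (aromatic, X3) → no; 4× c (aromatic, X3) → match; 1× N (X3) → no; 2× C (X4) → no; 1× C (X2) → no; 1× N (X1) → no; 1× N (charge +1, X3) → no; 1× O (charge -1, X1) → no; 1× O (X1) → no; 1× S (X2) → no.
That gives 4 matching atoms.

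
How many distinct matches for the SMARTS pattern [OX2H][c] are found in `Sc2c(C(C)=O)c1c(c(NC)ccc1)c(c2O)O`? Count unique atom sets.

2

[OX2H][c] is the SMARTS for a phenol: a hydroxyl oxygen attached to an aromatic carbon.
The molecule carries 2 separate instances of a hydroxyl group (-OH) meeting every constraint; each maps to a distinct set of atoms, giving 2 matches.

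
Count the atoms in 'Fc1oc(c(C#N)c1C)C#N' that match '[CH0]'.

2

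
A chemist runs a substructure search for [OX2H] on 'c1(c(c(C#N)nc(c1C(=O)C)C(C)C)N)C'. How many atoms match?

0

Check the 16 heavy atoms by environment: 1× n (aromatic, H0, X2) → no; 5× c (aromatic, H0, X3) → no; 1× C (H0, X3) → no; 1× O (H0, X1) → no; 4× C (H3, X4) → no; 1× C (H1, X4) → no; 1× N (H2, X3) → no; 1× C (H0, X2) → no; 1× N (H0, X1) → no.
No environment satisfies the query, so 0 matching atoms.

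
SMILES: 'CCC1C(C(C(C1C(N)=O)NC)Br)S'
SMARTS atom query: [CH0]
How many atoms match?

Check the 14 heavy atoms by environment: 5× C (H1) → no; 1× N (H1) → no; 2× C (H3) → no; 1× Br (H0) → no; 1× C (H0) → match; 1× O (H0) → no; 1× N (H2) → no; 1× C (H2) → no; 1× S (H1) → no.
That gives 1 matching atom.

1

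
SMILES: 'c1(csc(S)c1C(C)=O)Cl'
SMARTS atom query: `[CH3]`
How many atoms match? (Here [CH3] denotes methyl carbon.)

1

The query [CH3] means: aliphatic carbon with exactly three hydrogens.
Check the 10 heavy atoms by environment: 1× s (aromatic, H0) → no; 1× c (aromatic, H1) → no; 3× c (aromatic, H0) → no; 1× S (H1) → no; 1× C (H0) → no; 1× O (H0) → no; 1× C (H3) → match; 1× Cl (H0) → no.
That gives 1 matching atom.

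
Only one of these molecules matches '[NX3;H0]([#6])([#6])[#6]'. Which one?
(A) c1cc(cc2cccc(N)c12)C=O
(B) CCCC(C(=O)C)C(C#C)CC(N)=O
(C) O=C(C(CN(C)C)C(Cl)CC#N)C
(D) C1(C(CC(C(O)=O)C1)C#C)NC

C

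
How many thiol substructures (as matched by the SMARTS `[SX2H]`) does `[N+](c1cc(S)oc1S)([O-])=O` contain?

2

[SX2H] is the SMARTS for a thiol: an aliphatic sulfur with two connections, one being H.
The molecule carries 2 separate instances of a thiol (-SH) meeting every constraint; each maps to a distinct set of atoms, giving 2 matches.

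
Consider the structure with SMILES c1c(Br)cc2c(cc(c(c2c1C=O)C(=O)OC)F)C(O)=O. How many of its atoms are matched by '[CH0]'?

2

The query [CH0] means: aliphatic carbon with no attached hydrogen.
Check the 21 heavy atoms by environment: 7× c (aromatic, H0) → no; 3× c (aromatic, H1) → no; 1× C (H1) → no; 4× O (H0) → no; 1× Br (H0) → no; 1× F (H0) → no; 2× C (H0) → match; 1× C (H3) → no; 1× O (H1) → no.
That gives 2 matching atoms.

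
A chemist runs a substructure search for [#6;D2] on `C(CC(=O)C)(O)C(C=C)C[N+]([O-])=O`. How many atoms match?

3

The query [#6;D2] means: any carbon bonded to exactly two heavy atoms.
Check the 13 heavy atoms by environment: 3× C (D2) → match; 3× C (D3) → no; 1× N (charge +1, D3) → no; 1× O (charge -1, D1) → no; 3× O (D1) → no; 2× C (D1) → no.
That gives 3 matching atoms.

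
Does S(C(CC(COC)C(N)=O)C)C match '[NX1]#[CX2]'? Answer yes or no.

The pattern [NX1]#[CX2] describes a nitrogen triple-bonded to a two-connected carbon — a nitrile.
The closest candidate here is a primary amide (-C(=O)NH2), but the nitrogen is NX3, not NX1. No other fragment satisfies the full query, so there is no match.

No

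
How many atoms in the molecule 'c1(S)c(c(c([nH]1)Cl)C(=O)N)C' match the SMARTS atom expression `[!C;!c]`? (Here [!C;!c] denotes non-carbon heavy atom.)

5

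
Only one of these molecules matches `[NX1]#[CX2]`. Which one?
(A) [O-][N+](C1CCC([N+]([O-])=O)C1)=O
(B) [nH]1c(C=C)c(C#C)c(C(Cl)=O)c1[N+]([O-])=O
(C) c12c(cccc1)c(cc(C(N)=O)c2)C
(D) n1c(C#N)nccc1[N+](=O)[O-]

D

[NX1]#[CX2] describes a nitrogen triple-bonded to a two-connected carbon (a nitrile).
(A) has a nitro group (-[N+](=O)[O-]) but there is no C#N triple bond.
(B) has a nitro group (-[N+](=O)[O-]) but there is no C#N triple bond.
(C) has a primary amide (-C(=O)NH2) but the nitrogen is NX3, not NX1.
(D) contains a nitrile (-C#N), which satisfies every atom and bond constraint.
So the answer is (D).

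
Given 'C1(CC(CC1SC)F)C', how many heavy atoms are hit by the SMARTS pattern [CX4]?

7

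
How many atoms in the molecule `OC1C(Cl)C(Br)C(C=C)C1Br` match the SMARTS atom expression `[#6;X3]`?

2

The query [#6;X3] means: any carbon (aromatic or not) with three total connections.
Check the 11 heavy atoms by environment: 5× C (X4) → no; 1× Cl (X1) → no; 2× Br (X1) → no; 1× O (X2) → no; 2× C (X3) → match.
That gives 2 matching atoms.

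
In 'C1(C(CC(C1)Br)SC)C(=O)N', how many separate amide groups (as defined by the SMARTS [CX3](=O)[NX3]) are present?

1

[CX3](=O)[NX3] is the SMARTS for an amide: a carbonyl carbon bonded to a trivalent nitrogen.
Exactly one fragment in the molecule meets all constraints, giving 1 match.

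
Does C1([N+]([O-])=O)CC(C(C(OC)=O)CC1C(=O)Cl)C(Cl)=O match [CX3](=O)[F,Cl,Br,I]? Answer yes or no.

Yes

The pattern [CX3](=O)[F,Cl,Br,I] describes a carbonyl carbon bonded to a halogen — an acyl halide.
The molecule carries an acyl chloride (-C(=O)Cl), whose atoms satisfy every constraint of the query, so the pattern matches.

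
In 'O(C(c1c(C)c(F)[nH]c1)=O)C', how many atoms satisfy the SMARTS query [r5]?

5

Check the 11 heavy atoms by environment: 1× n (aromatic, in 5-ring) → match; 4× c (aromatic, in 5-ring) → match; 1× F (acyclic) → no; 3× C (acyclic) → no; 2× O (acyclic) → no.
Summing the matching environments: 1 + 4 = 5 matching atoms.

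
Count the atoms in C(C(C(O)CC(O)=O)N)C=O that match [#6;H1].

The query [#6;H1] means: any carbon bearing exactly one hydrogen.
Check the 11 heavy atoms by environment: 2× C (H2) → no; 3× C (H1) → match; 2× O (H0) → no; 1× N (H2) → no; 1× C (H0) → no; 2× O (H1) → no.
That gives 3 matching atoms.

3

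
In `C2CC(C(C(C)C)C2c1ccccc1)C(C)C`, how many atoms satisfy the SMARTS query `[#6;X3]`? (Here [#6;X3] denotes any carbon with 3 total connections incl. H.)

The query [#6;X3] means: any carbon (aromatic or not) with three total connections.
Check the 17 heavy atoms by environment: 11× C (X4) → no; 6× c (aromatic, X3) → match.
That gives 6 matching atoms.

6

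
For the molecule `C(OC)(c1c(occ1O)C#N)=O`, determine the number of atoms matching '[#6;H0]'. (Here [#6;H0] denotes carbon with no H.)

Check the 12 heavy atoms by environment: 1× o (aromatic, H0) → no; 1× c (aromatic, H1) → no; 3× c (aromatic, H0) → match; 2× C (H0) → match; 1× N (H0) → no; 1× O (H1) → no; 2× O (H0) → no; 1× C (H3) → no.
Summing the matching environments: 3 + 2 = 5 matching atoms.

5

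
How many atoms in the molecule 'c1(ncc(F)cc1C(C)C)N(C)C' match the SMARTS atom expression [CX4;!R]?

5

The query [CX4;!R] means: aliphatic carbon with four total connections, not in a ring.
Check the 13 heavy atoms by environment: 1× n (aromatic, X2, in 6-ring) → no; 5× c (aromatic, X3, in 6-ring) → no; 1× F (X1, acyclic) → no; 5× C (X4, acyclic) → match; 1× N (X3, acyclic) → no.
That gives 5 matching atoms.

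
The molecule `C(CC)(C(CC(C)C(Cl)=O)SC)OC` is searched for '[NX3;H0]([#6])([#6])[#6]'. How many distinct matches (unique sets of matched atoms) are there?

[NX3;H0]([#6])([#6])[#6] is the SMARTS for a tertiary amine: a trivalent nitrogen with no H, bonded to three carbons.
No fragment in the molecule satisfies every constraint, giving 0 matches.

0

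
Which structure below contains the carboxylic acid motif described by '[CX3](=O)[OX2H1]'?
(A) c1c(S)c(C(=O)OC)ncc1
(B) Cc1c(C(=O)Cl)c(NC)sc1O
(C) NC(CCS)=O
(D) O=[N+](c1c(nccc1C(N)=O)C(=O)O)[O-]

D

[CX3](=O)[OX2H1] describes an sp2 carbon double-bonded to O and single-bonded to an -OH oxygen (a carboxylic acid).
(A) has a methyl-ester group (-C(=O)OCH3) but the singly-bonded O has no H (OX2H0, not OX2H1).
(B) has an acyl chloride (-C(=O)Cl) but the carbonyl is bonded to Cl, not to an -OH oxygen.
(C) has a primary amide (-C(=O)NH2) but the carbonyl is bonded to N, not to an -OH oxygen.
(D) contains a carboxylic acid group (-C(=O)OH), which satisfies every atom and bond constraint.
So the answer is (D).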